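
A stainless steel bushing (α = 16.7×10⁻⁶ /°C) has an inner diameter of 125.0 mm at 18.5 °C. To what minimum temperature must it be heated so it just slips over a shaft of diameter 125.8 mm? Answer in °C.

T = 402 °C

Required Δd = 125.8 − 125.0 = 0.8 mm
Δd = αd₀ΔT ⇒ ΔT = Δd/(αd₀) = 0.8 / (16.7×10⁻⁶ × 125.0) = 383.23 K
T_min = 18.5 + 383.23 = 401.73 °C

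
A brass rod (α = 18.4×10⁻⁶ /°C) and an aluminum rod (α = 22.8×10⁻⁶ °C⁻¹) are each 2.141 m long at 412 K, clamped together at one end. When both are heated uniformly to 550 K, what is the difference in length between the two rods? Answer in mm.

1.30 mm

ΔT = 138 K
brass: ΔL = 18.4×10⁻⁶ × 2.141 m × 138 = 5.4364×10⁻³ m = 5.4364 mm
aluminum: ΔL = 22.8×10⁻⁶ × 2.141 m × 138 = 6.7364×10⁻³ m = 6.7364 mm
difference = 6.7364 − 5.4364 = 1.3000 mm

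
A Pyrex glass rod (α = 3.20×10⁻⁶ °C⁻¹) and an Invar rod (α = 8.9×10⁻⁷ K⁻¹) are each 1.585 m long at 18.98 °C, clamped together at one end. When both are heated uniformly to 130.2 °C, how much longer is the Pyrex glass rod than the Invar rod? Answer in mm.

ΔT = 111.22 K
Pyrex glass: ΔL = 3.20×10⁻⁶ × 1.585 m × 111.22 = 5.6411×10⁻⁴ m = 0.56411 mm
Invar: ΔL = 8.9×10⁻⁷ × 1.585 m × 111.22 = 1.5689×10⁻⁴ m = 0.15689 mm
difference = 0.56411 − 0.15689 = 0.40722 mm

0.407 mm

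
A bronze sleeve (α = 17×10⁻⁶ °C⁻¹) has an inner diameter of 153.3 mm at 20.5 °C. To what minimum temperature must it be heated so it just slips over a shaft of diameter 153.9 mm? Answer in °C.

Required Δd = 153.9 − 153.3 = 0.6 mm
Δd = αd₀ΔT ⇒ ΔT = Δd/(αd₀) = 0.6 / (17×10⁻⁶ × 153.3) = 230.23 K
T_min = 20.5 + 230.23 = 250.73 °C

T = 251 °C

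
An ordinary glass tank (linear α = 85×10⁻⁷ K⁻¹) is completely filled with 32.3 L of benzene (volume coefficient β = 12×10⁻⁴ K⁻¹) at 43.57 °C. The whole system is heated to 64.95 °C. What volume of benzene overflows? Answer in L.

0.811 L

The tank also expands: β_container ≈ 3α = 2.55×10⁻⁵ /K
Net overflow = V₀(β_liq − 3α_cont)ΔT
β − 3α = 1.20×10⁻³ − 2.55×10⁻⁵ = 1.1745×10⁻³ /K; ΔT = 21.38 K
ΔV = 32.3 × 1.1745×10⁻³ × 21.38 = 0.811 L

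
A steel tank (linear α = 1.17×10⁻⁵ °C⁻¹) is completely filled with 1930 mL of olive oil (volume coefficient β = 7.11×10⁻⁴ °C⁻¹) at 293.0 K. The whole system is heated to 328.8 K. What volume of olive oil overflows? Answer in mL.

The tank also expands: β_container ≈ 3α = 3.51×10⁻⁵ /K
Net overflow = V₀(β_liq − 3α_cont)ΔT
β − 3α = 7.11×10⁻⁴ − 3.51×10⁻⁵ = 6.759×10⁻⁴ /K; ΔT = 35.8 K
ΔV = 1930 × 6.759×10⁻⁴ × 35.8 = 46.7 mL

46.7 mL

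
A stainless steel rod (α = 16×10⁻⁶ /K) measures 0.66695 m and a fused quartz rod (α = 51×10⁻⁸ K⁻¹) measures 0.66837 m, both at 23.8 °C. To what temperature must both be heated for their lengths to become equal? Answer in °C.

Equal length when α₁L₁ΔT − α₂L₂ΔT = L₂ − L₁ = 1.42×10⁻³ m
α₁L₁ = 1.06712×10⁻⁵, α₂L₂ = 3.408687×10⁻⁷ → Δ(αL) = 1.03303313×10⁻⁵ m/K
ΔT = 1.42×10⁻³ / 1.03303313×10⁻⁵ = 137.459 K, so T = 23.8 + 137.459 = 161.259 °C

T = 161.3 °C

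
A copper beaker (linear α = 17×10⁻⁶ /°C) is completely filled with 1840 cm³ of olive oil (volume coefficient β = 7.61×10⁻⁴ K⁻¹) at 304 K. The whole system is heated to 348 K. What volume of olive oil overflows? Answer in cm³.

57.5 cm³

The beaker also expands: β_container ≈ 3α = 5.1×10⁻⁵ /K
Net overflow = V₀(β_liq − 3α_cont)ΔT
β − 3α = 7.61×10⁻⁴ − 5.1×10⁻⁵ = 7.10×10⁻⁴ /K; ΔT = 44 K
ΔV = 1840 × 7.10×10⁻⁴ × 44 = 57.5 cm³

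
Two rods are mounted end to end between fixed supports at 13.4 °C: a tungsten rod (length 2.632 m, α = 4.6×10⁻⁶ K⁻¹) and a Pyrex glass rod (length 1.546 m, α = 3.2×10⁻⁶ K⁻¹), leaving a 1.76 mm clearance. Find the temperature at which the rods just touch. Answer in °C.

T = 117 °C

α₁L₁ = 1.21072×10⁻⁵ m/K, α₂L₂ = 4.9472×10⁻⁶ m/K → total 1.70544×10⁻⁵ m/K
ΔT = g/(α₁L₁+α₂L₂) = 1.76×10⁻³ / 1.70544×10⁻⁵ = 103.20 K
T = 13.4 + 103.20 = 116.60 °C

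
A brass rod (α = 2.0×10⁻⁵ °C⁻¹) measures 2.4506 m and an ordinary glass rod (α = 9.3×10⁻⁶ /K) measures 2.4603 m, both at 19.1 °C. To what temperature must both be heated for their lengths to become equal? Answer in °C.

T = 390.3 °C

Equal length when α₁L₁ΔT − α₂L₂ΔT = L₂ − L₁ = 9.70×10⁻³ m
α₁L₁ = 4.9012×10⁻⁵, α₂L₂ = 2.288079×10⁻⁵ → Δ(αL) = 2.613121×10⁻⁵ m/K
ΔT = 9.70×10⁻³ / 2.613121×10⁻⁵ = 371.204 K, so T = 19.1 + 371.204 = 390.304 °C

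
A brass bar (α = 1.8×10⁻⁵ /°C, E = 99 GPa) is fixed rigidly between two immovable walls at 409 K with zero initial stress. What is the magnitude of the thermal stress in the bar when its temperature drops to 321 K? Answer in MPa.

σ = 157 MPa

Fully constrained: the free strain ε = αΔT is blocked, so σ = Eε = EαΔT.
|ΔT| = 88 K
σ = 99.0×10⁹ × 1.8×10⁻⁵ × 88 = 1.57×10⁸ Pa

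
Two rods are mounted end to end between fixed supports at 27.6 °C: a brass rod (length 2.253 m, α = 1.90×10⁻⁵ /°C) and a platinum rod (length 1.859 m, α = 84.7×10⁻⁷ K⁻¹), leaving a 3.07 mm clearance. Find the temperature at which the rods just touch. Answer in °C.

T = 80.0 °C

α₁L₁ = 4.2807×10⁻⁵ m/K, α₂L₂ = 1.574573×10⁻⁵ m/K → total 5.855273×10⁻⁵ m/K
ΔT = g/(α₁L₁+α₂L₂) = 3.07×10⁻³ / 5.855273×10⁻⁵ = 52.431 K
T = 27.6 + 52.431 = 80.031 °C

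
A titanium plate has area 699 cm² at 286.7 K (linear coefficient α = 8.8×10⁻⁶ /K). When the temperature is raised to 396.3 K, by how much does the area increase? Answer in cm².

ΔA = 1.35 cm²

Area coefficient ≈ 2α; |ΔT| = 109.6 K
ΔA = 2αA₀ΔT = 2(8.8×10⁻⁶)(699)(109.6) = 1.35 cm²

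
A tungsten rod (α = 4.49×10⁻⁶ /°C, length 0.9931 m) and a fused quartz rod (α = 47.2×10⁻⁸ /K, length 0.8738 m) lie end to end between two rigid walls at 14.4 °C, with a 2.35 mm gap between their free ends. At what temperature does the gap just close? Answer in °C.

T = 497 °C

Gap closes when ΔL₁ + ΔL₂ = 2.35 mm = 2.35×10⁻³ m
(α₁L₁ + α₂L₂)ΔT = g
α₁L₁ + α₂L₂ = 4.49×10⁻⁶×0.9931 + 47.2×10⁻⁸×0.8738 = 4.8714526×10⁻⁶ m/K
ΔT = 2.35×10⁻³ / 4.8714526×10⁻⁶ = 482.40 K
T = 14.4 + 482.40 = 496.80 °C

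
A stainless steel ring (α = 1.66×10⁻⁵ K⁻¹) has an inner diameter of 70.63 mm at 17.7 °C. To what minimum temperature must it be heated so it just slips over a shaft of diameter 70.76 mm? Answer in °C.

Required Δd = 70.76 − 70.63 = 0.13 mm
Δd = αd₀ΔT ⇒ ΔT = Δd/(αd₀) = 0.13 / (1.66×10⁻⁵ × 70.63) = 110.88 K
T_min = 17.7 + 110.88 = 128.58 °C

T = 129 °C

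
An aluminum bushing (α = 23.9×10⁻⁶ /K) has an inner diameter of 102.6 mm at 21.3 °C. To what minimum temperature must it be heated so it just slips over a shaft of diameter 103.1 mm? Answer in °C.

T = 225 °C

Required Δd = 103.1 − 102.6 = 0.5 mm
Δd = αd₀ΔT ⇒ ΔT = Δd/(αd₀) = 0.5 / (23.9×10⁻⁶ × 102.6) = 203.90 K
T_min = 21.3 + 203.90 = 225.20 °C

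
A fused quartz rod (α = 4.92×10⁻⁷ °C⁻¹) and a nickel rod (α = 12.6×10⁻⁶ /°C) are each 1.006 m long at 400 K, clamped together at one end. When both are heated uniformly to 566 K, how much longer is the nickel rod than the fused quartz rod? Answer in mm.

2.02 mm

ΔT = 166 K
fused quartz: ΔL = 4.92×10⁻⁷ × 1.006 m × 166 = 8.2162×10⁻⁵ m = 0.082162 mm
nickel: ΔL = 12.6×10⁻⁶ × 1.006 m × 166 = 2.1041×10⁻³ m = 2.1041 mm
difference = 2.1041 − 0.082162 = 2.021938 mm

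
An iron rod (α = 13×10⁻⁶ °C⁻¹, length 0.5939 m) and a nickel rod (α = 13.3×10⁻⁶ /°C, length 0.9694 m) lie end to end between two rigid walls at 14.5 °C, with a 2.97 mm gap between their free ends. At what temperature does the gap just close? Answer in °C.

α₁L₁ = 7.7207×10⁻⁶ m/K, α₂L₂ = 1.289302×10⁻⁵ m/K → total 2.061372×10⁻⁵ m/K
ΔT = g/(α₁L₁+α₂L₂) = 2.97×10⁻³ / 2.061372×10⁻⁵ = 144.08 K
T = 14.5 + 144.08 = 158.58 °C

T = 159 °C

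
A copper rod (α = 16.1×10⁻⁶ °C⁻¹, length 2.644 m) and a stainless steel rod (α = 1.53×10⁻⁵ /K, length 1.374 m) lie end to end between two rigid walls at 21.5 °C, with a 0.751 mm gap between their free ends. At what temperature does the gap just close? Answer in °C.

T = 33.3 °C

Gap closes when ΔL₁ + ΔL₂ = 0.751 mm = 7.51×10⁻⁴ m
(α₁L₁ + α₂L₂)ΔT = g
α₁L₁ + α₂L₂ = 16.1×10⁻⁶×2.644 + 1.53×10⁻⁵×1.374 = 6.35906×10⁻⁵ m/K
ΔT = 7.51×10⁻⁴ / 6.35906×10⁻⁵ = 11.810 K
T = 21.5 + 11.810 = 33.310 °C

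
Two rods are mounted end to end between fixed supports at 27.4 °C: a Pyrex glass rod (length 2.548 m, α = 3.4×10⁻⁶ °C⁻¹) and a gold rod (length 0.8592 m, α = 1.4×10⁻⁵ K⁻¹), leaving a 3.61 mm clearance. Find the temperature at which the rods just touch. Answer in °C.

T = 202 °C

α₁L₁ = 8.6632×10⁻⁶ m/K, α₂L₂ = 1.20288×10⁻⁵ m/K → total 2.0692×10⁻⁵ m/K
ΔT = g/(α₁L₁+α₂L₂) = 3.61×10⁻³ / 2.0692×10⁻⁵ = 174.46 K
T = 27.4 + 174.46 = 201.86 °C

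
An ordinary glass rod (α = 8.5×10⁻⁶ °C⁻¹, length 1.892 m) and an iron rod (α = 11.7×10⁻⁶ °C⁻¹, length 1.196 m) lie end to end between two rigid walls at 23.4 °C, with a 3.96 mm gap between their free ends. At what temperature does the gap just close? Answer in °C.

Gap closes when ΔL₁ + ΔL₂ = 3.96 mm = 3.96×10⁻³ m
(α₁L₁ + α₂L₂)ΔT = g
α₁L₁ + α₂L₂ = 8.5×10⁻⁶×1.892 + 11.7×10⁻⁶×1.196 = 3.00752×10⁻⁵ m/K
ΔT = 3.96×10⁻³ / 3.00752×10⁻⁵ = 131.67 K
T = 23.4 + 131.67 = 155.07 °C

T = 155 °C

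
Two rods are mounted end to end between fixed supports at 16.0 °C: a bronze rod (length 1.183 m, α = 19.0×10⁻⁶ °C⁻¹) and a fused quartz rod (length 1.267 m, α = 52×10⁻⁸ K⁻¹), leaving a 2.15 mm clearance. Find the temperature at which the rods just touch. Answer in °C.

T = 109 °C

α₁L₁ = 2.2477×10⁻⁵ m/K, α₂L₂ = 6.5884×10⁻⁷ m/K → total 2.313584×10⁻⁵ m/K
ΔT = g/(α₁L₁+α₂L₂) = 2.15×10⁻³ / 2.313584×10⁻⁵ = 92.93 K
T = 16.0 + 92.93 = 108.93 °C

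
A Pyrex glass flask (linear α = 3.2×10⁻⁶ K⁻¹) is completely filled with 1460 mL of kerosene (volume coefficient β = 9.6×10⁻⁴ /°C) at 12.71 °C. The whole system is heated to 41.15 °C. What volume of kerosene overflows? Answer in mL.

The flask also expands: β_container ≈ 3α = 9.6×10⁻⁶ /K
Net overflow = V₀(β_liq − 3α_cont)ΔT
β − 3α = 9.60×10⁻⁴ − 9.6×10⁻⁶ = 9.504×10⁻⁴ /K; ΔT = 28.44 K
ΔV = 1460 × 9.504×10⁻⁴ × 28.44 = 39.5 mL

39.5 mL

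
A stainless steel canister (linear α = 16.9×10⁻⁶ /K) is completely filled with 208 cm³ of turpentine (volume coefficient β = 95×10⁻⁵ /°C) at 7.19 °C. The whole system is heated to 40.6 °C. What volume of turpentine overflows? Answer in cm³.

The canister also expands: β_container ≈ 3α = 5.07×10⁻⁵ /K
Net overflow = V₀(β_liq − 3α_cont)ΔT
β − 3α = 9.50×10⁻⁴ − 5.07×10⁻⁵ = 8.993×10⁻⁴ /K; ΔT = 33.41 K
ΔV = 208 × 8.993×10⁻⁴ × 33.41 = 6.25 cm³

6.25 cm³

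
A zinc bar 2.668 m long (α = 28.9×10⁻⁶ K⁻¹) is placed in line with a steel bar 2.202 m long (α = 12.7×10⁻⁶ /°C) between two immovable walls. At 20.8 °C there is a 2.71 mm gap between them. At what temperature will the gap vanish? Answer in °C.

T = 46.6 °C

Gap closes when ΔL₁ + ΔL₂ = 2.71 mm = 2.71×10⁻³ m
(α₁L₁ + α₂L₂)ΔT = g
α₁L₁ + α₂L₂ = 28.9×10⁻⁶×2.668 + 12.7×10⁻⁶×2.202 = 1.050706×10⁻⁴ m/K
ΔT = 2.71×10⁻³ / 1.050706×10⁻⁴ = 25.792 K
T = 20.8 + 25.792 = 46.592 °C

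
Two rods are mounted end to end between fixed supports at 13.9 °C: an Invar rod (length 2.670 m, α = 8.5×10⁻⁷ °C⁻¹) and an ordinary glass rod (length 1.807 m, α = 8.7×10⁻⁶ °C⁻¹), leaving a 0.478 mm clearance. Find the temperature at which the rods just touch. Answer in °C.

α₁L₁ = 2.2695×10⁻⁶ m/K, α₂L₂ = 1.57209×10⁻⁵ m/K → total 1.79904×10⁻⁵ m/K
ΔT = g/(α₁L₁+α₂L₂) = 4.78×10⁻⁴ / 1.79904×10⁻⁵ = 26.570 K
T = 13.9 + 26.570 = 40.470 °C

T = 40.5 °C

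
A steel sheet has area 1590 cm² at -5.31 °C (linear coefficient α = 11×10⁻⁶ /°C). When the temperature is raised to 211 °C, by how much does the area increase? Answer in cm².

ΔA = 7.57 cm²

Area coefficient ≈ 2α; |ΔT| = 216.31 K
ΔA = 2αA₀ΔT = 2(11×10⁻⁶)(1590)(216.31) = 7.57 cm²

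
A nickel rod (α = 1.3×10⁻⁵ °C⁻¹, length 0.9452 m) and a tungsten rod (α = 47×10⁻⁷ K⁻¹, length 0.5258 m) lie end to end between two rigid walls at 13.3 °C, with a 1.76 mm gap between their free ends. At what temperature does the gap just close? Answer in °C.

Gap closes when ΔL₁ + ΔL₂ = 1.76 mm = 1.76×10⁻³ m
(α₁L₁ + α₂L₂)ΔT = g
α₁L₁ + α₂L₂ = 1.3×10⁻⁵×0.9452 + 47×10⁻⁷×0.5258 = 1.475886×10⁻⁵ m/K
ΔT = 1.76×10⁻³ / 1.475886×10⁻⁵ = 119.25 K
T = 13.3 + 119.25 = 132.55 °C

T = 133 °C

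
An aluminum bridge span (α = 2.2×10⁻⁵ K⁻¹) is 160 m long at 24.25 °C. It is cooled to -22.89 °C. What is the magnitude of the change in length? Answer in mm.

ΔL = 166 mm

|ΔT| = |-22.89 − 24.25| = 47.14 K
ΔL = αL₀ΔT = (2.2×10⁻⁵)(160)(47.14) = 1.66×10⁻¹ m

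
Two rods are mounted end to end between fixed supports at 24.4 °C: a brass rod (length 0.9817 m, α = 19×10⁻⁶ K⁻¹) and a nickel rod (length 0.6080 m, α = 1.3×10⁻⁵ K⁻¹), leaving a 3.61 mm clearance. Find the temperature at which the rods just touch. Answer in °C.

T = 160 °C

α₁L₁ = 1.86523×10⁻⁵ m/K, α₂L₂ = 7.904×10⁻⁶ m/K → total 2.65563×10⁻⁵ m/K
ΔT = g/(α₁L₁+α₂L₂) = 3.61×10⁻³ / 2.65563×10⁻⁵ = 135.94 K
T = 24.4 + 135.94 = 160.34 °C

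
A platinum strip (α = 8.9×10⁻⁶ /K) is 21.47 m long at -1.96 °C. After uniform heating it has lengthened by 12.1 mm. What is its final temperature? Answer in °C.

ΔL = αL₀ΔT ⇒ ΔT = ΔL / (αL₀)
ΔT = 12.1×10⁻³ m / (8.9×10⁻⁶ × 21.47 m) = 63.323 K
T = -1.96 + 63.323 = 61.363 °C

T = 61.4 °C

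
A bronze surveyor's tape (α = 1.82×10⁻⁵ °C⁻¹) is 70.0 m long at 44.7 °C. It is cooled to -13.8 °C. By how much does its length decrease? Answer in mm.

ΔL = 74.5 mm

|ΔT| = |-13.8 − 44.7| = 58.5 K
ΔL = αL₀ΔT = (1.82×10⁻⁵)(70.0)(58.5) = 7.45×10⁻² m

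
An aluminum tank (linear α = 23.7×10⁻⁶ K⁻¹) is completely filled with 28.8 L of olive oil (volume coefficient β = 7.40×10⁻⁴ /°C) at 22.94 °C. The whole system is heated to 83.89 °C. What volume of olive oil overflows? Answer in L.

The tank also expands: β_container ≈ 3α = 7.11×10⁻⁵ /K
Net overflow = V₀(β_liq − 3α_cont)ΔT
β − 3α = 7.40×10⁻⁴ − 7.11×10⁻⁵ = 6.689×10⁻⁴ /K; ΔT = 60.95 K
ΔV = 28.8 × 6.689×10⁻⁴ × 60.95 = 1.17 L

1.17 L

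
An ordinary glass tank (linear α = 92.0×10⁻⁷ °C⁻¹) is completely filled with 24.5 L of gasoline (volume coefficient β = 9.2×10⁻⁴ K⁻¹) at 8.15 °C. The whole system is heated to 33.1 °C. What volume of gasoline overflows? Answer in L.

The tank also expands: β_container ≈ 3α = 2.76×10⁻⁵ /K
Net overflow = V₀(β_liq − 3α_cont)ΔT
β − 3α = 9.20×10⁻⁴ − 2.76×10⁻⁵ = 8.924×10⁻⁴ /K; ΔT = 24.95 K
ΔV = 24.5 × 8.924×10⁻⁴ × 24.95 = 0.546 L

0.546 L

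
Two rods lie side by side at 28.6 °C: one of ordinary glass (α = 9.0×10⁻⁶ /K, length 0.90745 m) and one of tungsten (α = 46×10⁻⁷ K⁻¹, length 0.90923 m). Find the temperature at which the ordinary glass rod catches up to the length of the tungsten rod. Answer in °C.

T = 475.3 °C

L₁(1 + α₁ΔT) = L₂(1 + α₂ΔT) ⇒ ΔT = (L₂ − L₁)/(α₁L₁ − α₂L₂)
L₂ − L₁ = 0.90923 − 0.90745 = 1.78×10⁻³ m
α₁L₁ − α₂L₂ = 9.0×10⁻⁶×0.90745 − 46×10⁻⁷×0.90923 = 3.984592×10⁻⁶ m/K
ΔT = 1.78×10⁻³ / 3.984592×10⁻⁶ = 446.721 K
T = 28.6 + 446.721 = 475.321 °C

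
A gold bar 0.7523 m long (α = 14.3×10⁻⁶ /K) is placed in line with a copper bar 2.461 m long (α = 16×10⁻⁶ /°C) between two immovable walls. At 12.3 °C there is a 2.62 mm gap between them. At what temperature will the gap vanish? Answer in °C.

α₁L₁ = 1.075789×10⁻⁵ m/K, α₂L₂ = 3.9376×10⁻⁵ m/K → total 5.013389×10⁻⁵ m/K
ΔT = g/(α₁L₁+α₂L₂) = 2.62×10⁻³ / 5.013389×10⁻⁵ = 52.260 K
T = 12.3 + 52.260 = 64.560 °C

T = 64.6 °C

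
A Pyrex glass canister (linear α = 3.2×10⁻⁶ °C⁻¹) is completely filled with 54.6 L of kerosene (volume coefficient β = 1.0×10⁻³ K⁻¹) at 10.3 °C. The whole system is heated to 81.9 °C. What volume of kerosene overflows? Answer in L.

The canister also expands: β_container ≈ 3α = 9.6×10⁻⁶ /K
Net overflow = V₀(β_liq − 3α_cont)ΔT
β − 3α = 1.00×10⁻³ − 9.6×10⁻⁶ = 9.904×10⁻⁴ /K; ΔT = 71.6 K
ΔV = 54.6 × 9.904×10⁻⁴ × 71.6 = 3.87 L

3.87 L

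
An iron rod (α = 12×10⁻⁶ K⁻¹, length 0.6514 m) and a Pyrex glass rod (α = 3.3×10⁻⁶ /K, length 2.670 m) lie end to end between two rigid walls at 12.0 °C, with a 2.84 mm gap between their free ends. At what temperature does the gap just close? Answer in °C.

T = 183 °C

α₁L₁ = 7.8168×10⁻⁶ m/K, α₂L₂ = 8.811×10⁻⁶ m/K → total 1.66278×10⁻⁵ m/K
ΔT = g/(α₁L₁+α₂L₂) = 2.84×10⁻³ / 1.66278×10⁻⁵ = 170.80 K
T = 12.0 + 170.80 = 182.80 °C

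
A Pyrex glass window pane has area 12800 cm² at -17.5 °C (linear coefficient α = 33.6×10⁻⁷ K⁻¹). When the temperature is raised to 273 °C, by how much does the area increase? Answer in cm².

ΔA = 25.0 cm²

Area coefficient ≈ 2α; |ΔT| = 290.5 K
ΔA = 2αA₀ΔT = 2(33.6×10⁻⁷)(12800)(290.5) = 25.0 cm²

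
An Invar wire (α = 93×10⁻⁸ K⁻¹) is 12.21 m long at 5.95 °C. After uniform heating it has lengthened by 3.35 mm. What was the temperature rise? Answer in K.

ΔL = αL₀ΔT ⇒ ΔT = ΔL / (αL₀)
ΔT = 3.35×10⁻³ m / (93×10⁻⁸ × 12.21 m) = 295.02 K

ΔT = 295 K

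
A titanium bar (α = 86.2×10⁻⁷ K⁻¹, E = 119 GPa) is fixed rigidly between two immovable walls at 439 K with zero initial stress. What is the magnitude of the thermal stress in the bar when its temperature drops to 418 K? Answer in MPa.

Fully constrained: the free strain ε = αΔT is blocked, so σ = Eε = EαΔT.
|ΔT| = 21 K
σ = 119×10⁹ × 86.2×10⁻⁷ × 21 = 2.15×10⁷ Pa

σ = 21.5 MPa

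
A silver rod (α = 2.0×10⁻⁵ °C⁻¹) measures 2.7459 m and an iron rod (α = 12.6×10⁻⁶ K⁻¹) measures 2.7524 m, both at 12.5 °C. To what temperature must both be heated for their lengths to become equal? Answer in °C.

T = 333.7 °C

Equal length when α₁L₁ΔT − α₂L₂ΔT = L₂ − L₁ = 6.50×10⁻³ m
α₁L₁ = 5.4918×10⁻⁵, α₂L₂ = 3.468024×10⁻⁵ → Δ(αL) = 2.023776×10⁻⁵ m/K
ΔT = 6.50×10⁻³ / 2.023776×10⁻⁵ = 321.182 K, so T = 12.5 + 321.182 = 333.682 °C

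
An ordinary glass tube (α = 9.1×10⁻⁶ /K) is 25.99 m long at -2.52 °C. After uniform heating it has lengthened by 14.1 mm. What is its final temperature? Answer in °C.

T = 57.1 °C

ΔL = αL₀ΔT ⇒ ΔT = ΔL / (αL₀)
ΔT = 14.1×10⁻³ m / (9.1×10⁻⁶ × 25.99 m) = 59.617 K
T = -2.52 + 59.617 = 57.097 °C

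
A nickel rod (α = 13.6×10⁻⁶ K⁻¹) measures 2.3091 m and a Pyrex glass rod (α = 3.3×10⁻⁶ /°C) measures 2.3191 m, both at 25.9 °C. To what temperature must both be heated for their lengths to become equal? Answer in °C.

L₁(1 + α₁ΔT) = L₂(1 + α₂ΔT) ⇒ ΔT = (L₂ − L₁)/(α₁L₁ − α₂L₂)
L₂ − L₁ = 2.3191 − 2.3091 = 1.00×10⁻² m
α₁L₁ − α₂L₂ = 13.6×10⁻⁶×2.3091 − 3.3×10⁻⁶×2.3191 = 2.375073×10⁻⁵ m/K
ΔT = 1.00×10⁻² / 2.375073×10⁻⁵ = 421.040 K
T = 25.9 + 421.040 = 446.940 °C

T = 446.9 °C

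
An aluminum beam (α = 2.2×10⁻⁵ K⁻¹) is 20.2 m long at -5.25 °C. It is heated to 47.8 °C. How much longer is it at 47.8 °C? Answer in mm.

ΔL = 23.6 mm

|ΔT| = |47.8 − (-5.25)| = 53.05 K
ΔL = αL₀ΔT = (2.2×10⁻⁵)(20.2)(53.05) = 2.36×10⁻² m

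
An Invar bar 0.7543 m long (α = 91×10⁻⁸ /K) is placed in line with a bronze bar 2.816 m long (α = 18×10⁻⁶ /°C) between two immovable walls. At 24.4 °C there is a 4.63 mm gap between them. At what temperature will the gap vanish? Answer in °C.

α₁L₁ = 6.86413×10⁻⁷ m/K, α₂L₂ = 5.0688×10⁻⁵ m/K → total 5.1374413×10⁻⁵ m/K
ΔT = g/(α₁L₁+α₂L₂) = 4.63×10⁻³ / 5.1374413×10⁻⁵ = 90.12 K
T = 24.4 + 90.12 = 114.52 °C

T = 115 °C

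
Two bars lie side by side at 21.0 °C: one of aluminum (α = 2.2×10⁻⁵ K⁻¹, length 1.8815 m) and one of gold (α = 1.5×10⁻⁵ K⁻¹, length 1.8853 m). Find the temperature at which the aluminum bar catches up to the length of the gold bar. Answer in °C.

L₁(1 + α₁ΔT) = L₂(1 + α₂ΔT) ⇒ ΔT = (L₂ − L₁)/(α₁L₁ − α₂L₂)
L₂ − L₁ = 1.8853 − 1.8815 = 3.80×10⁻³ m
α₁L₁ − α₂L₂ = 2.2×10⁻⁵×1.8815 − 1.5×10⁻⁵×1.8853 = 1.31135×10⁻⁵ m/K
ΔT = 3.80×10⁻³ / 1.31135×10⁻⁵ = 289.778 K
T = 21.0 + 289.778 = 310.778 °C

T = 310.8 °C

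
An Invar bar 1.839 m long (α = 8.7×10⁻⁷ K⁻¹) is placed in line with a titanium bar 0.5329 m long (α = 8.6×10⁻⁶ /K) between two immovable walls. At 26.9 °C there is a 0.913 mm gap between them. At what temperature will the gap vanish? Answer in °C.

α₁L₁ = 1.59993×10⁻⁶ m/K, α₂L₂ = 4.58294×10⁻⁶ m/K → total 6.18287×10⁻⁶ m/K
ΔT = g/(α₁L₁+α₂L₂) = 9.13×10⁻⁴ / 6.18287×10⁻⁶ = 147.67 K
T = 26.9 + 147.67 = 174.57 °C

T = 175 °C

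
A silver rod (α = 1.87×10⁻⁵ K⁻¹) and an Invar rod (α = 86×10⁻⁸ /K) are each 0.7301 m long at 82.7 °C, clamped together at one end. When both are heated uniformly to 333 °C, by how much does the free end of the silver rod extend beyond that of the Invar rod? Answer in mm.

3.26 mm

ΔT = 250.3 K
silver: ΔL = 1.87×10⁻⁵ × 0.7301 m × 250.3 = 3.4173×10⁻³ m = 3.4173 mm
Invar: ΔL = 86×10⁻⁸ × 0.7301 m × 250.3 = 1.5716×10⁻⁴ m = 0.15716 mm
difference = 3.4173 − 0.15716 = 3.26014 mm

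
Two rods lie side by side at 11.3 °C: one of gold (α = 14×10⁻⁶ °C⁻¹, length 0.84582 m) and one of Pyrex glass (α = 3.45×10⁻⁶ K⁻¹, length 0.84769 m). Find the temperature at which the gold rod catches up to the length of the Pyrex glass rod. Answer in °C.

L₁(1 + α₁ΔT) = L₂(1 + α₂ΔT) ⇒ ΔT = (L₂ − L₁)/(α₁L₁ − α₂L₂)
L₂ − L₁ = 0.84769 − 0.84582 = 1.87×10⁻³ m
α₁L₁ − α₂L₂ = 14×10⁻⁶×0.84582 − 3.45×10⁻⁶×0.84769 = 8.9169495×10⁻⁶ m/K
ΔT = 1.87×10⁻³ / 8.9169495×10⁻⁶ = 209.713 K
T = 11.3 + 209.713 = 221.013 °C

T = 221.0 °C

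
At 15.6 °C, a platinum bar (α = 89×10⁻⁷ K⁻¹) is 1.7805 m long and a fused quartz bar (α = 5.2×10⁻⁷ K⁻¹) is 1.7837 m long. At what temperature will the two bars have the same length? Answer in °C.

Equal length when α₁L₁ΔT − α₂L₂ΔT = L₂ − L₁ = 3.20×10⁻³ m
α₁L₁ = 1.584645×10⁻⁵, α₂L₂ = 9.27524×10⁻⁷ → Δ(αL) = 1.4918926×10⁻⁵ m/K
ΔT = 3.20×10⁻³ / 1.4918926×10⁻⁵ = 214.493 K, so T = 15.6 + 214.493 = 230.093 °C

T = 230.1 °C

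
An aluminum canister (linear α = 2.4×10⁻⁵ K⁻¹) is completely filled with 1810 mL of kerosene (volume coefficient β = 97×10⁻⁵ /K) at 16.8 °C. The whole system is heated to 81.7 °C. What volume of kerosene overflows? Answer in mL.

The canister also expands: β_container ≈ 3α = 7.2×10⁻⁵ /K
Net overflow = V₀(β_liq − 3α_cont)ΔT
β − 3α = 9.70×10⁻⁴ − 7.2×10⁻⁵ = 8.98×10⁻⁴ /K; ΔT = 64.9 K
ΔV = 1810 × 8.98×10⁻⁴ × 64.9 = 105 mL

105 mL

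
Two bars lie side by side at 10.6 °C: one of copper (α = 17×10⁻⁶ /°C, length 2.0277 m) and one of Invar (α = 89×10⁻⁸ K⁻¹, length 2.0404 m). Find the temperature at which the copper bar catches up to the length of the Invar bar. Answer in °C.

L₁(1 + α₁ΔT) = L₂(1 + α₂ΔT) ⇒ ΔT = (L₂ − L₁)/(α₁L₁ − α₂L₂)
L₂ − L₁ = 2.0404 − 2.0277 = 1.27×10⁻² m
α₁L₁ − α₂L₂ = 17×10⁻⁶×2.0277 − 89×10⁻⁸×2.0404 = 3.2654944×10⁻⁵ m/K
ΔT = 1.27×10⁻² / 3.2654944×10⁻⁵ = 388.915 K
T = 10.6 + 388.915 = 399.515 °C

T = 399.5 °C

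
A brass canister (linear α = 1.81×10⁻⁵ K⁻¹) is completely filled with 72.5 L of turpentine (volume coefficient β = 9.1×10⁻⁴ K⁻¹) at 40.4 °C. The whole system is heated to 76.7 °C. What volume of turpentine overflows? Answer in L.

The canister also expands: β_container ≈ 3α = 5.43×10⁻⁵ /K
Net overflow = V₀(β_liq − 3α_cont)ΔT
β − 3α = 9.10×10⁻⁴ − 5.43×10⁻⁵ = 8.557×10⁻⁴ /K; ΔT = 36.3 K
ΔV = 72.5 × 8.557×10⁻⁴ × 36.3 = 2.25 L

2.25 L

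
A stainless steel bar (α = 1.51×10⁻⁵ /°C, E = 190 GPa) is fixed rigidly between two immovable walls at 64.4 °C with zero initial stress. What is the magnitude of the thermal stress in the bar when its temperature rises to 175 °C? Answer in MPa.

Fully constrained: the free strain ε = αΔT is blocked, so σ = Eε = EαΔT.
|ΔT| = 110.6 K
σ = 190×10⁹ × 1.51×10⁻⁵ × 110.6 = 3.17×10⁸ Pa

σ = 317 MPa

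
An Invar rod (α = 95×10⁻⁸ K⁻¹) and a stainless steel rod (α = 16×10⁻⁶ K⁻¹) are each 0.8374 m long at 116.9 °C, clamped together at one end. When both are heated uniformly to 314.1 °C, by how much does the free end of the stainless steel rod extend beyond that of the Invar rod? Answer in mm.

2.49 mm

ΔT = 197.2 K
Invar: ΔL = 95×10⁻⁸ × 0.8374 m × 197.2 = 1.5688×10⁻⁴ m = 0.15688 mm
stainless steel: ΔL = 16×10⁻⁶ × 0.8374 m × 197.2 = 2.6422×10⁻³ m = 2.6422 mm
difference = 2.6422 − 0.15688 = 2.48532 mm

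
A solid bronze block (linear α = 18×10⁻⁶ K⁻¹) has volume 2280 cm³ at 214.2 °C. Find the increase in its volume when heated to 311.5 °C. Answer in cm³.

Isotropic solid: β ≈ 3α = 5.4×10⁻⁵ /K; ΔT = 97.3 K
ΔV = 3αV₀ΔT = 3(18×10⁻⁶)(2280)(97.3) = 12.0 cm³

ΔV = 12.0 cm³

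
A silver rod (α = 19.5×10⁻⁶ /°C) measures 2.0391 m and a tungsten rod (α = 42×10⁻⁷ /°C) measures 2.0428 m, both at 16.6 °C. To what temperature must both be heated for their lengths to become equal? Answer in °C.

Equal length when α₁L₁ΔT − α₂L₂ΔT = L₂ − L₁ = 3.70×10⁻³ m
α₁L₁ = 3.976245×10⁻⁵, α₂L₂ = 8.57976×10⁻⁶ → Δ(αL) = 3.118269×10⁻⁵ m/K
ΔT = 3.70×10⁻³ / 3.118269×10⁻⁵ = 118.656 K, so T = 16.6 + 118.656 = 135.256 °C

T = 135.3 °C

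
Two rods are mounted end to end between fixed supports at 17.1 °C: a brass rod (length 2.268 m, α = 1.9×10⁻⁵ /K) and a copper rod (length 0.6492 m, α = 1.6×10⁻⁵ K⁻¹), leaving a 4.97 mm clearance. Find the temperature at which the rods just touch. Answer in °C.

T = 110 °C

α₁L₁ = 4.3092×10⁻⁵ m/K, α₂L₂ = 1.03872×10⁻⁵ m/K → total 5.34792×10⁻⁵ m/K
ΔT = g/(α₁L₁+α₂L₂) = 4.97×10⁻³ / 5.34792×10⁻⁵ = 92.93 K
T = 17.1 + 92.93 = 110.03 °C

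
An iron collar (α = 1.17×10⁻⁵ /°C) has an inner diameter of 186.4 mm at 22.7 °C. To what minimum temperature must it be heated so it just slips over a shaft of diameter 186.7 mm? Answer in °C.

Required Δd = 186.7 − 186.4 = 0.3 mm
Δd = αd₀ΔT ⇒ ΔT = Δd/(αd₀) = 0.3 / (1.17×10⁻⁵ × 186.4) = 137.56 K
T_min = 22.7 + 137.56 = 160.26 °C

T = 160 °C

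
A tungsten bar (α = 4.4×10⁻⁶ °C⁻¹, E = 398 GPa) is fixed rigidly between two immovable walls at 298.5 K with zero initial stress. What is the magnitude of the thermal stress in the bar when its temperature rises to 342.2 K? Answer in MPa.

σ = 76.5 MPa

Fully constrained: the free strain ε = αΔT is blocked, so σ = Eε = EαΔT.
|ΔT| = 43.7 K
σ = 398×10⁹ × 4.4×10⁻⁶ × 43.7 = 7.65×10⁷ Pa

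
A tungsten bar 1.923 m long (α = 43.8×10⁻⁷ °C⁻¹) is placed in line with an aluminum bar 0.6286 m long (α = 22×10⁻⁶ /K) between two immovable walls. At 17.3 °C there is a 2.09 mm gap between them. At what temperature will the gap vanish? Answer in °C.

Gap closes when ΔL₁ + ΔL₂ = 2.09 mm = 2.09×10⁻³ m
(α₁L₁ + α₂L₂)ΔT = g
α₁L₁ + α₂L₂ = 43.8×10⁻⁷×1.923 + 22×10⁻⁶×0.6286 = 2.225194×10⁻⁵ m/K
ΔT = 2.09×10⁻³ / 2.225194×10⁻⁵ = 93.92 K
T = 17.3 + 93.92 = 111.22 °C

T = 111 °C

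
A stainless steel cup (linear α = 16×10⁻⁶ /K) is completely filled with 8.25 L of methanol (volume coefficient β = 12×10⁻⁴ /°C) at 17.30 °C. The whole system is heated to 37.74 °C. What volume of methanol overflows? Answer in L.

0.194 L

The cup also expands: β_container ≈ 3α = 4.8×10⁻⁵ /K
Net overflow = V₀(β_liq − 3α_cont)ΔT
β − 3α = 1.20×10⁻³ − 4.8×10⁻⁵ = 1.152×10⁻³ /K; ΔT = 20.44 K
ΔV = 8.25 × 1.152×10⁻³ × 20.44 = 0.194 L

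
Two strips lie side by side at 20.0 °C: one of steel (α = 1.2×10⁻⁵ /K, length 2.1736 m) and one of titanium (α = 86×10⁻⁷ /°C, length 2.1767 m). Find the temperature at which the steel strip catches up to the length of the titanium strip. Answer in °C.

L₁(1 + α₁ΔT) = L₂(1 + α₂ΔT) ⇒ ΔT = (L₂ − L₁)/(α₁L₁ − α₂L₂)
L₂ − L₁ = 2.1767 − 2.1736 = 3.10×10⁻³ m
α₁L₁ − α₂L₂ = 1.2×10⁻⁵×2.1736 − 86×10⁻⁷×2.1767 = 7.36358×10⁻⁶ m/K
ΔT = 3.10×10⁻³ / 7.36358×10⁻⁶ = 420.991 K
T = 20.0 + 420.991 = 440.991 °C

T = 441.0 °C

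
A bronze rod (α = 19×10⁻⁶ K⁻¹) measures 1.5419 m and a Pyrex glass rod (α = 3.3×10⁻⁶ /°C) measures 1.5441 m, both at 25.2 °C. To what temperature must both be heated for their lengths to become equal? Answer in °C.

T = 116.1 °C

Equal length when α₁L₁ΔT − α₂L₂ΔT = L₂ − L₁ = 2.20×10⁻³ m
α₁L₁ = 2.92961×10⁻⁵, α₂L₂ = 5.09553×10⁻⁶ → Δ(αL) = 2.420057×10⁻⁵ m/K
ΔT = 2.20×10⁻³ / 2.420057×10⁻⁵ = 90.907 K, so T = 25.2 + 90.907 = 116.107 °C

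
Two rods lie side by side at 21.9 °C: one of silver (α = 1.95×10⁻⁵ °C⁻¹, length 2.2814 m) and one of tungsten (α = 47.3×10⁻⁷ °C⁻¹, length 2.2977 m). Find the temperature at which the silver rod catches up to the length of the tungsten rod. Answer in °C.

L₁(1 + α₁ΔT) = L₂(1 + α₂ΔT) ⇒ ΔT = (L₂ − L₁)/(α₁L₁ − α₂L₂)
L₂ − L₁ = 2.2977 − 2.2814 = 1.63×10⁻² m
α₁L₁ − α₂L₂ = 1.95×10⁻⁵×2.2814 − 47.3×10⁻⁷×2.2977 = 3.3619179×10⁻⁵ m/K
ΔT = 1.63×10⁻² / 3.3619179×10⁻⁵ = 484.842 K
T = 21.9 + 484.842 = 506.742 °C

T = 506.7 °C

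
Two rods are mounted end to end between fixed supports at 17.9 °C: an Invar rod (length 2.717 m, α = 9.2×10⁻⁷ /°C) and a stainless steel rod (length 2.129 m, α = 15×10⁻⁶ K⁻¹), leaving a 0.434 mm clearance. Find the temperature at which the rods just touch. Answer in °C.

Gap closes when ΔL₁ + ΔL₂ = 0.434 mm = 4.34×10⁻⁴ m
(α₁L₁ + α₂L₂)ΔT = g
α₁L₁ + α₂L₂ = 9.2×10⁻⁷×2.717 + 15×10⁻⁶×2.129 = 3.443464×10⁻⁵ m/K
ΔT = 4.34×10⁻⁴ / 3.443464×10⁻⁵ = 12.604 K
T = 17.9 + 12.604 = 30.504 °C

T = 30.5 °C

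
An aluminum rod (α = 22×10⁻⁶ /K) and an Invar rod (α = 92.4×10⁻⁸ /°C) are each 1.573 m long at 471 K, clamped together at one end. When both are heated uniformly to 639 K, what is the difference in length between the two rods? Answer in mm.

5.57 mm

ΔT = 168 K
aluminum: ΔL = 22×10⁻⁶ × 1.573 m × 168 = 5.8138×10⁻³ m = 5.8138 mm
Invar: ΔL = 92.4×10⁻⁸ × 1.573 m × 168 = 2.4418×10⁻⁴ m = 0.24418 mm
difference = 5.8138 − 0.24418 = 5.56962 mm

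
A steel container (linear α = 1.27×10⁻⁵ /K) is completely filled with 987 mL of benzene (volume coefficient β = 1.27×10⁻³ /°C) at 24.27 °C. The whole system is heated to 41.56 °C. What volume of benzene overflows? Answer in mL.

The container also expands: β_container ≈ 3α = 3.81×10⁻⁵ /K
Net overflow = V₀(β_liq − 3α_cont)ΔT
β − 3α = 1.27×10⁻³ − 3.81×10⁻⁵ = 1.2319×10⁻³ /K; ΔT = 17.29 K
ΔV = 987 × 1.2319×10⁻³ × 17.29 = 21.0 mL

21.0 mL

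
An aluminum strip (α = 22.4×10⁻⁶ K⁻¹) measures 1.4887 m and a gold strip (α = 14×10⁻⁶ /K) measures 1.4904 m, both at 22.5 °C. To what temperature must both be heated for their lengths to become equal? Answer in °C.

T = 158.7 °C

L₁(1 + α₁ΔT) = L₂(1 + α₂ΔT) ⇒ ΔT = (L₂ − L₁)/(α₁L₁ − α₂L₂)
L₂ − L₁ = 1.4904 − 1.4887 = 1.70×10⁻³ m
α₁L₁ − α₂L₂ = 22.4×10⁻⁶×1.4887 − 14×10⁻⁶×1.4904 = 1.248128×10⁻⁵ m/K
ΔT = 1.70×10⁻³ / 1.248128×10⁻⁵ = 136.204 K
T = 22.5 + 136.204 = 158.704 °C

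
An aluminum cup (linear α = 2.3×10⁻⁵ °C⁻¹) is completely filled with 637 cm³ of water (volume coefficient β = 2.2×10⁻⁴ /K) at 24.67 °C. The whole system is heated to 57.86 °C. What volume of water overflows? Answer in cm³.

The cup also expands: β_container ≈ 3α = 6.9×10⁻⁵ /K
Net overflow = V₀(β_liq − 3α_cont)ΔT
β − 3α = 2.20×10⁻⁴ − 6.9×10⁻⁵ = 1.51×10⁻⁴ /K; ΔT = 33.19 K
ΔV = 637 × 1.51×10⁻⁴ × 33.19 = 3.19 cm³

3.19 cm³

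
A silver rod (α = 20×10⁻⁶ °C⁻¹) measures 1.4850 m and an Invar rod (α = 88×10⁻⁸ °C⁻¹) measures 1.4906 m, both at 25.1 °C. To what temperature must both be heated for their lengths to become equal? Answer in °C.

L₁(1 + α₁ΔT) = L₂(1 + α₂ΔT) ⇒ ΔT = (L₂ − L₁)/(α₁L₁ − α₂L₂)
L₂ − L₁ = 1.4906 − 1.4850 = 5.60×10⁻³ m
α₁L₁ − α₂L₂ = 20×10⁻⁶×1.4850 − 88×10⁻⁸×1.4906 = 2.8388272×10⁻⁵ m/K
ΔT = 5.60×10⁻³ / 2.8388272×10⁻⁵ = 197.265 K
T = 25.1 + 197.265 = 222.365 °C

T = 222.4 °C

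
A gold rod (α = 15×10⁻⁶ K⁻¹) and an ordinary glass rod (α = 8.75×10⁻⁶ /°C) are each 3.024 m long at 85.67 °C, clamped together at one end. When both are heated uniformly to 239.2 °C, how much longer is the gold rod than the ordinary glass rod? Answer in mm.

ΔT = 153.53 K
gold: ΔL = 15×10⁻⁶ × 3.024 m × 153.53 = 6.9641×10⁻³ m = 6.9641 mm
ordinary glass: ΔL = 8.75×10⁻⁶ × 3.024 m × 153.53 = 4.0624×10⁻³ m = 4.0624 mm
difference = 6.9641 − 4.0624 = 2.9017 mm

2.90 mm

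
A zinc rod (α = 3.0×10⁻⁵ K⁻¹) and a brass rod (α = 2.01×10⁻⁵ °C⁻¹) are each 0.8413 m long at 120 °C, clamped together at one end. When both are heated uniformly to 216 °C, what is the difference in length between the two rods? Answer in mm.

ΔT = 96 K
zinc: ΔL = 3.0×10⁻⁵ × 0.8413 m × 96 = 2.4229×10⁻³ m = 2.4229 mm
brass: ΔL = 2.01×10⁻⁵ × 0.8413 m × 96 = 1.6234×10⁻³ m = 1.6234 mm
difference = 2.4229 − 1.6234 = 0.7995 mm

0.800 mm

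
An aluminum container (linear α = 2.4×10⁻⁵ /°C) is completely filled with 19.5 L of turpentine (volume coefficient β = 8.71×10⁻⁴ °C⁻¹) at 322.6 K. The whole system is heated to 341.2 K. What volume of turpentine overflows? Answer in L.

0.290 L

The container also expands: β_container ≈ 3α = 7.2×10⁻⁵ /K
Net overflow = V₀(β_liq − 3α_cont)ΔT
β − 3α = 8.71×10⁻⁴ − 7.2×10⁻⁵ = 7.99×10⁻⁴ /K; ΔT = 18.6 K
ΔV = 19.5 × 7.99×10⁻⁴ × 18.6 = 0.290 L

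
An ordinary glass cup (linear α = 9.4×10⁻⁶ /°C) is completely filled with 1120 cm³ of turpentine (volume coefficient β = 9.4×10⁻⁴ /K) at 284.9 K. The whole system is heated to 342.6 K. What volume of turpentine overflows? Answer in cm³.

58.9 cm³

The cup also expands: β_container ≈ 3α = 2.82×10⁻⁵ /K
Net overflow = V₀(β_liq − 3α_cont)ΔT
β − 3α = 9.40×10⁻⁴ − 2.82×10⁻⁵ = 9.118×10⁻⁴ /K; ΔT = 57.7 K
ΔV = 1120 × 9.118×10⁻⁴ × 57.7 = 58.9 cm³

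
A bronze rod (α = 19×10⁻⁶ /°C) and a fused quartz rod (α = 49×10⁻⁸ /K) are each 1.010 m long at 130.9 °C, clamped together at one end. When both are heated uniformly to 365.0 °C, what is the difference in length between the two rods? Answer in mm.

4.38 mm

ΔT = 234.1 K
bronze: ΔL = 19×10⁻⁶ × 1.010 m × 234.1 = 4.4924×10⁻³ m = 4.4924 mm
fused quartz: ΔL = 49×10⁻⁸ × 1.010 m × 234.1 = 1.1586×10⁻⁴ m = 0.11586 mm
difference = 4.4924 − 0.11586 = 4.37654 mm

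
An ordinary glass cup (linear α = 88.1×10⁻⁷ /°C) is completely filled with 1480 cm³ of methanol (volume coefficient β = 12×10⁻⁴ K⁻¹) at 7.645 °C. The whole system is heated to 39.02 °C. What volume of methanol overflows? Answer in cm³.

54.5 cm³

The cup also expands: β_container ≈ 3α = 2.643×10⁻⁵ /K
Net overflow = V₀(β_liq − 3α_cont)ΔT
β − 3α = 1.20×10⁻³ − 2.643×10⁻⁵ = 1.17357×10⁻³ /K; ΔT = 31.375 K
ΔV = 1480 × 1.17357×10⁻³ × 31.375 = 54.5 cm³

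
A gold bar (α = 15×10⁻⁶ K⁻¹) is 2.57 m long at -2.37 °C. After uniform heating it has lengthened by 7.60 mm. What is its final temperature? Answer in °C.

ΔL = αL₀ΔT ⇒ ΔT = ΔL / (αL₀)
ΔT = 7.60×10⁻³ m / (15×10⁻⁶ × 2.57 m) = 197.15 K
T = -2.37 + 197.15 = 194.78 °C

T = 195 °C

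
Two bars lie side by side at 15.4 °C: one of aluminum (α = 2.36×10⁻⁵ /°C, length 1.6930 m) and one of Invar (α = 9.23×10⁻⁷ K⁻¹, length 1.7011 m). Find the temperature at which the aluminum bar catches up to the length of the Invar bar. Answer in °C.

L₁(1 + α₁ΔT) = L₂(1 + α₂ΔT) ⇒ ΔT = (L₂ − L₁)/(α₁L₁ − α₂L₂)
L₂ − L₁ = 1.7011 − 1.6930 = 8.10×10⁻³ m
α₁L₁ − α₂L₂ = 2.36×10⁻⁵×1.6930 − 9.23×10⁻⁷×1.7011 = 3.83846847×10⁻⁵ m/K
ΔT = 8.10×10⁻³ / 3.83846847×10⁻⁵ = 211.022 K
T = 15.4 + 211.022 = 226.422 °C

T = 226.4 °C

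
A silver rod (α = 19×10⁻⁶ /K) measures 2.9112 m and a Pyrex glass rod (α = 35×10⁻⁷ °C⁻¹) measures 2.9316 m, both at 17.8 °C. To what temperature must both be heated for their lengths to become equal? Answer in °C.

T = 470.6 °C

Equal length when α₁L₁ΔT − α₂L₂ΔT = L₂ − L₁ = 2.04×10⁻² m
α₁L₁ = 5.53128×10⁻⁵, α₂L₂ = 1.02606×10⁻⁵ → Δ(αL) = 4.50522×10⁻⁵ m/K
ΔT = 2.04×10⁻² / 4.50522×10⁻⁵ = 452.808 K, so T = 17.8 + 452.808 = 470.608 °C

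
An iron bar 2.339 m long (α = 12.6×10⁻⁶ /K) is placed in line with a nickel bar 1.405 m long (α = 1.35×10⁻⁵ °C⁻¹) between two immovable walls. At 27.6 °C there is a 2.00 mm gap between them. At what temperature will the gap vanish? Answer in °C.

α₁L₁ = 2.94714×10⁻⁵ m/K, α₂L₂ = 1.89675×10⁻⁵ m/K → total 4.84389×10⁻⁵ m/K
ΔT = g/(α₁L₁+α₂L₂) = 2.00×10⁻³ / 4.84389×10⁻⁵ = 41.289 K
T = 27.6 + 41.289 = 68.889 °C

T = 68.9 °C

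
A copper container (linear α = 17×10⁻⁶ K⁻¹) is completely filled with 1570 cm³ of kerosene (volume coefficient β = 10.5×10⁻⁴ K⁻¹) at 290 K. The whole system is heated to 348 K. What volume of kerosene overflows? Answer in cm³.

The container also expands: β_container ≈ 3α = 5.1×10⁻⁵ /K
Net overflow = V₀(β_liq − 3α_cont)ΔT
β − 3α = 1.05×10⁻³ − 5.1×10⁻⁵ = 9.99×10⁻⁴ /K; ΔT = 58 K
ΔV = 1570 × 9.99×10⁻⁴ × 58 = 91.0 cm³

91.0 cm³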